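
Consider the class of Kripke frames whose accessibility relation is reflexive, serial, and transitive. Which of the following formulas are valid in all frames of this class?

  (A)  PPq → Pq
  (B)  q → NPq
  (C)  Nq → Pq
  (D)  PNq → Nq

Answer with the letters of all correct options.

A, C

(A) the dual of axiom 4: valid iff R is transitive. Every such R is transitive — valid.
(B) q → NPq is axiom B, which corresponds to symmetry. Such an R need not be symmetric — not valid.
(C) Nq → Pq is axiom D; it is valid on a frame exactly when R is serial. Every such R is serial, so valid.
(D) PNq → Nq (the dual of axiom 5) characterises the euclidean frames. Such an R need not be euclidean — not valid.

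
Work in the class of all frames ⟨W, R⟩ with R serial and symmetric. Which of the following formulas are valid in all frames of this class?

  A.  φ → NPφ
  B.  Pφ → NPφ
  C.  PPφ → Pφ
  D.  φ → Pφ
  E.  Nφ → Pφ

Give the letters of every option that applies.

A, E

(A) φ → NPφ (axiom B) characterises the symmetric frames. Every such R is symmetric — valid.
(B) axiom 5: valid iff R is euclidean. Such an R need not be euclidean — not valid.
(C) PPφ → Pφ is the dual of axiom 4, which corresponds to transitivity. Such an R need not be transitive — not valid.
(D) φ → Pφ (the dual of axiom T) characterises the reflexive frames. Such an R need not be reflexive — not valid.
(E) axiom D: valid iff R is serial. Every such R is serial — valid.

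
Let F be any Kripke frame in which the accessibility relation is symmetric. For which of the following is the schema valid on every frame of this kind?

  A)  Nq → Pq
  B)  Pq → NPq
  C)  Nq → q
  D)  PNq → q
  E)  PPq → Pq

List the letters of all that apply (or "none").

D

(A) Nq → Pq (axiom D) characterises the serial frames. Such an R need not be serial — not valid.
(B) Pq → NPq (axiom 5) characterises the euclidean frames. Such an R need not be euclidean — not valid.
(C) Nq → q is axiom T, which corresponds to reflexivity. Such an R need not be reflexive — not valid.
(D) PNq → q (the dual of axiom B) characterises the symmetric frames. Every such R is symmetric — valid.
(E) PPq → Pq (the dual of axiom 4) characterises the transitive frames. Such an R need not be transitive — not valid.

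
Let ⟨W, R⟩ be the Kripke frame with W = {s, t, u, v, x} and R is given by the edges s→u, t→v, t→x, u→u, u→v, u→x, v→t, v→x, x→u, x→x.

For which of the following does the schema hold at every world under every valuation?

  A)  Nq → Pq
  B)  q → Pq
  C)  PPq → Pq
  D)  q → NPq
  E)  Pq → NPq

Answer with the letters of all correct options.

A

R is not reflexive: not s R s.
R is not symmetric: s R u but not u R s.
R is not transitive: s R u and u R v but not s R v.
R is not euclidean: t R x and t R v but not x R v.
R is serial: every world has an R-successor.
(A) Nq → Pq (axiom D) characterises the serial frames. R is serial — valid.
(B) q → Pq is the dual of axiom T, which corresponds to reflexivity. R is not reflexive — not valid.
(C) PPq → Pq (the dual of axiom 4) characterises the transitive frames. R is not transitive — not valid.
(D) axiom B: valid iff R is symmetric. R is not symmetric — not valid.
(E) Pq → NPq is axiom 5; it is valid on a frame exactly when R is euclidean. R is not euclidean, so not valid.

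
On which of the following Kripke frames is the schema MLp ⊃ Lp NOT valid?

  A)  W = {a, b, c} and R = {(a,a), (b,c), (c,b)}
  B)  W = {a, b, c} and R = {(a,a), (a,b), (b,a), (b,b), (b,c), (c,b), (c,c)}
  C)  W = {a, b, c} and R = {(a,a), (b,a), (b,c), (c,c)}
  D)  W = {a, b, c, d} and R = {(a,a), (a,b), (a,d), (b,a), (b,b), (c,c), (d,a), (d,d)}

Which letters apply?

A, B, C, D

The schema MLp ⊃ Lp is the dual of axiom 5; it is valid on a frame iff R is euclidean.
(A) R is not euclidean (b R c and b R c but not c R c), so the schema fails here.
(B) R is not euclidean (b R a and b R c but not a R c), so the schema fails here.
(C) R is not euclidean (b R a and b R c but not a R c), so the schema fails here.
(D) R is not euclidean (a R b and a R d but not b R d), so the schema fails here.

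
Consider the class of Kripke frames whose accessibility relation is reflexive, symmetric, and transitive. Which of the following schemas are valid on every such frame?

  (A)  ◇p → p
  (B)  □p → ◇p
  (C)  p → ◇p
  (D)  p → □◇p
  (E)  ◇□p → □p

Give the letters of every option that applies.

A relation that is reflexive, symmetric, and transitive is also euclidean and serial.
(A) ◇p → p (the converse of T) corresponds to R being a subset of the identity. Such an R need not be a subset of the identity, so not valid.
(B) □p → ◇p (axiom D) characterises the serial frames. Every such R is serial — valid.
(C) p → ◇p (the dual of axiom T) characterises the reflexive frames. Every such R is reflexive — valid.
(D) p → □◇p is axiom B; it is valid on a frame exactly when R is symmetric. Every such R is symmetric, so valid.
(E) ◇□p → □p is the dual of axiom 5; it is valid on a frame exactly when R is euclidean. Every such R is euclidean, so valid.

B, C, D, E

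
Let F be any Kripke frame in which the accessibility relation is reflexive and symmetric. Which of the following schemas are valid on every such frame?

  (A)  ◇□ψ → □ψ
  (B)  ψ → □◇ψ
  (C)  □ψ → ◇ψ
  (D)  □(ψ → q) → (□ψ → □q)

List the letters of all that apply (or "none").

B, C, D

Reflexive relations are serial.
(A) ◇□ψ → □ψ is the dual of axiom 5, which corresponds to the euclidean property. Such an R need not be euclidean — not valid.
(B) ψ → □◇ψ (axiom B) characterises the symmetric frames. Every such R is symmetric — valid.
(C) □ψ → ◇ψ is axiom D; it is valid on a frame exactly when R is serial. Every such R is serial, so valid.
(D) □(ψ → q) → (□ψ → □q) is the K axiom; it holds on all frames — valid.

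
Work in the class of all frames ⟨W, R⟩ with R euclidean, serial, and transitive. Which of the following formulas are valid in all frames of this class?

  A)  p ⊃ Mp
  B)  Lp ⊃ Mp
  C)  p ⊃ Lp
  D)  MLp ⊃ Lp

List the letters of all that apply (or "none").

(A) p ⊃ Mp is the dual of axiom T, which corresponds to reflexivity. Such an R need not be reflexive — not valid.
(B) Lp ⊃ Mp is axiom D, which corresponds to seriality. Every such R is serial — valid.
(C) p ⊃ Lp is equivalent to ◇p→p; it holds exactly when R ⊆ identity. Such an R need not be a subset of the identity — not valid.
(D) MLp ⊃ Lp is the dual of axiom 5; it is valid on a frame exactly when R is euclidean. Every such R is euclidean, so valid.

B, D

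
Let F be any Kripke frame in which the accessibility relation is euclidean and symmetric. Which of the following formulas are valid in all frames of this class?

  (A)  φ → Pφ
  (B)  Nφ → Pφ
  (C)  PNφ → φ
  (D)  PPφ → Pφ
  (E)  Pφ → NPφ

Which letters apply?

A symmetric euclidean relation is transitive (uRv and vRw give vRu by symmetry, then uRw by the euclidean condition, applied at v).
(A) φ → Pφ is the dual of axiom T, which corresponds to reflexivity. Such an R need not be reflexive — not valid.
(B) Nφ → Pφ is axiom D, which corresponds to seriality. Such an R need not be serial — not valid.
(C) the dual of axiom B: valid iff R is symmetric. Every such R is symmetric — valid.
(D) PPφ → Pφ is the dual of axiom 4; it is valid on a frame exactly when R is transitive. Every such R is transitive, so valid.
(E) axiom 5: valid iff R is euclidean. Every such R is euclidean — valid.

C, D, E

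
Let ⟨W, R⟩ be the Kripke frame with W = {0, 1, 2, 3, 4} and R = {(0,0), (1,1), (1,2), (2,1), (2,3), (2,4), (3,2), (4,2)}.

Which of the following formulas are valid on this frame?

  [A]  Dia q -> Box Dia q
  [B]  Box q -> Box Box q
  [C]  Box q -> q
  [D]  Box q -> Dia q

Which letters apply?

R is not reflexive: not 2 R 2.
R is not transitive: 1 R 2 and 2 R 3 but not 1 R 3.
R is not euclidean: 2 R 1 and 2 R 3 but not 1 R 3.
R is serial: every world has an R-successor.
(A) Dia q -> Box Dia q (axiom 5) characterises the euclidean frames. R is not euclidean — not valid.
(B) axiom 4: valid iff R is transitive. R is not transitive — not valid.
(C) axiom T: valid iff R is reflexive. R is not reflexive — not valid.
(D) Box q -> Dia q is axiom D; it is valid on a frame exactly when R is serial. R is serial, so valid.

D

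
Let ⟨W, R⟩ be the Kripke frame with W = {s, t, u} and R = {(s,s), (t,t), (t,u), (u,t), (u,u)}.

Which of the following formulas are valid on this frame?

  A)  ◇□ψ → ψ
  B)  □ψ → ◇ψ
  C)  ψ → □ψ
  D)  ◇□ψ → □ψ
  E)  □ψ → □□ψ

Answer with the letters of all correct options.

R is symmetric: every R-edge is matched by its reverse.
R is transitive: R is closed under composition.
R is euclidean: any two R-successors of the same world are R-related.
R is serial: every world has an R-successor.
R is not a subset of the identity: t R u with t ≠ u.
(A) ◇□ψ → ψ (the dual of axiom B) characterises the symmetric frames. R is symmetric — valid.
(B) □ψ → ◇ψ (axiom D) characterises the serial frames. R is serial — valid.
(C) ψ → □ψ (equivalent to ◇p→p) corresponds to R being a subset of the identity. Here R ⊄ identity, so not valid.
(D) ◇□ψ → □ψ is the dual of axiom 5, which corresponds to the euclidean property. R is euclidean — valid.
(E) □ψ → □□ψ is axiom 4; it is valid on a frame exactly when R is transitive. R is transitive, so valid.

A, B, D, E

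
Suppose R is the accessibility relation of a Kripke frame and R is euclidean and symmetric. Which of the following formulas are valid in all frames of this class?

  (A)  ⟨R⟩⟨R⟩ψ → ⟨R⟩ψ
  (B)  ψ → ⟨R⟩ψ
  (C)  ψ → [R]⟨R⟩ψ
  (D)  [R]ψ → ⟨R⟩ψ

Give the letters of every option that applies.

A symmetric euclidean relation is transitive (uRv and vRw give vRu by symmetry, then uRw by the euclidean condition, applied at v).
(A) the dual of axiom 4: valid iff R is transitive. Every such R is transitive — valid.
(B) the dual of axiom T: valid iff R is reflexive. Such an R need not be reflexive — not valid.
(C) ψ → [R]⟨R⟩ψ (axiom B) characterises the symmetric frames. Every such R is symmetric — valid.
(D) [R]ψ → ⟨R⟩ψ (axiom D) characterises the serial frames. Such an R need not be serial — not valid.

A, C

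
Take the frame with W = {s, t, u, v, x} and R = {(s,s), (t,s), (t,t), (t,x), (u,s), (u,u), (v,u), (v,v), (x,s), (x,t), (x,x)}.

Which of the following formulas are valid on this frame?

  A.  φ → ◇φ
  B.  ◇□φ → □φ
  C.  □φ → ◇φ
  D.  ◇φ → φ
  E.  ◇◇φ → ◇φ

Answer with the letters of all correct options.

R is reflexive: each world relates to itself.
R is not transitive: v R u and u R s but not v R s.
R is not euclidean: t R s and t R t but not s R t.
R is serial: every world has an R-successor.
R is not a subset of the identity: t R s with t ≠ s.
(A) the dual of axiom T: valid iff R is reflexive. R is reflexive — valid.
(B) the dual of axiom 5: valid iff R is euclidean. R is not euclidean — not valid.
(C) □φ → ◇φ is axiom D, which corresponds to seriality. R is serial — valid.
(D) ◇φ → φ is the converse of T; it holds exactly when R ⊆ identity. Here R ⊄ identity — not valid.
(E) ◇◇φ → ◇φ is the dual of axiom 4; it is valid on a frame exactly when R is transitive. R is not transitive, so not valid.

A, C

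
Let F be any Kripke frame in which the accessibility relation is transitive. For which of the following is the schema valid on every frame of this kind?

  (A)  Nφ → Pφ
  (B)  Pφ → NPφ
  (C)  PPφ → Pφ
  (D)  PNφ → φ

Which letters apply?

C

(A) Nφ → Pφ is axiom D, which corresponds to seriality. Such an R need not be serial — not valid.
(B) Pφ → NPφ (axiom 5) characterises the euclidean frames. Such an R need not be euclidean — not valid.
(C) PPφ → Pφ is the dual of axiom 4, which corresponds to transitivity. Every such R is transitive — valid.
(D) the dual of axiom B: valid iff R is symmetric. Such an R need not be symmetric — not valid.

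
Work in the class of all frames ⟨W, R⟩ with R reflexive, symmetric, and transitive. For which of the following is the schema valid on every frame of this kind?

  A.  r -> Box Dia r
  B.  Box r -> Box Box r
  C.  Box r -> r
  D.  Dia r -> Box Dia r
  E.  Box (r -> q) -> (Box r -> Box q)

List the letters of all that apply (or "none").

A relation that is reflexive, symmetric, and transitive is also euclidean and serial.
(A) axiom B: valid iff R is symmetric. Every such R is symmetric — valid.
(B) Box r -> Box Box r (axiom 4) characterises the transitive frames. Every such R is transitive — valid.
(C) Box r -> r is axiom T, which corresponds to reflexivity. Every such R is reflexive — valid.
(D) Dia r -> Box Dia r is axiom 5, which corresponds to the euclidean property. Every such R is euclidean — valid.
(E) Box (r -> q) -> (Box r -> Box q) is the K axiom; it holds on all frames — valid.

A, B, C, D, E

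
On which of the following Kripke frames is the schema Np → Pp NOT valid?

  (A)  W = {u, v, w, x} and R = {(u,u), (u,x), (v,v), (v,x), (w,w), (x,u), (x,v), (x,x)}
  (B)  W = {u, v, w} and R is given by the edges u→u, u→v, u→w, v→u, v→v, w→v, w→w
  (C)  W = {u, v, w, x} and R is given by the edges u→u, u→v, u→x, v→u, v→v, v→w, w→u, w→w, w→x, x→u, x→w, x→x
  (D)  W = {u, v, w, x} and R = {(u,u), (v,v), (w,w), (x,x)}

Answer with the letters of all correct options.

none

The schema Np → Pp is axiom D; it is valid on a frame iff R is serial.
(A) R is serial (every world has an R-successor), so the schema is valid here.
(B) R is serial (every world has an R-successor), so the schema is valid here.
(C) R is serial (every world has an R-successor), so the schema is valid here.
(D) R is serial (every world has an R-successor), so the schema is valid here.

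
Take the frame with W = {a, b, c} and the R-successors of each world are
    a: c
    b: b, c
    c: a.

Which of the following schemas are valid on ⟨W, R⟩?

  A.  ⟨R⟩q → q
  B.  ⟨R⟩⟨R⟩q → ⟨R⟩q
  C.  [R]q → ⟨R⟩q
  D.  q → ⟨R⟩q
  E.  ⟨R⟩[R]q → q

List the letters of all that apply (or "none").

R is not reflexive: not a R a.
R is not symmetric: b R c but not c R b.
R is not transitive: a R c and c R a but not a R a.
R is serial: every world has an R-successor.
R is not a subset of the identity: a R c with a ≠ c.
(A) ⟨R⟩q → q (the converse of T) corresponds to R being a subset of the identity. Here R ⊄ identity, so not valid.
(B) ⟨R⟩⟨R⟩q → ⟨R⟩q is the dual of axiom 4, which corresponds to transitivity. R is not transitive — not valid.
(C) [R]q → ⟨R⟩q (axiom D) characterises the serial frames. R is serial — valid.
(D) q → ⟨R⟩q is the dual of axiom T, which corresponds to reflexivity. R is not reflexive — not valid.
(E) the dual of axiom B: valid iff R is symmetric. R is not symmetric — not valid.

C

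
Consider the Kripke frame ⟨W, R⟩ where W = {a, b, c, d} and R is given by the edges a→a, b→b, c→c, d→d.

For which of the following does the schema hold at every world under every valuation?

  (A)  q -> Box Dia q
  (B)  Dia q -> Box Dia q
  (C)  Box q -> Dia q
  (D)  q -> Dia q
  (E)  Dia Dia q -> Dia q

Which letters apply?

A, B, C, D, E

R is reflexive: each world relates to itself.
R is symmetric: every R-edge is matched by its reverse.
R is transitive: R is closed under composition.
R is euclidean: any two R-successors of the same world are R-related.
R is serial: every world has an R-successor.
(A) q -> Box Dia q is axiom B, which corresponds to symmetry. R is symmetric — valid.
(B) axiom 5: valid iff R is euclidean. R is euclidean — valid.
(C) axiom D: valid iff R is serial. R is serial — valid.
(D) q -> Dia q is the dual of axiom T, which corresponds to reflexivity. R is reflexive — valid.
(E) the dual of axiom 4: valid iff R is transitive. R is transitive — valid.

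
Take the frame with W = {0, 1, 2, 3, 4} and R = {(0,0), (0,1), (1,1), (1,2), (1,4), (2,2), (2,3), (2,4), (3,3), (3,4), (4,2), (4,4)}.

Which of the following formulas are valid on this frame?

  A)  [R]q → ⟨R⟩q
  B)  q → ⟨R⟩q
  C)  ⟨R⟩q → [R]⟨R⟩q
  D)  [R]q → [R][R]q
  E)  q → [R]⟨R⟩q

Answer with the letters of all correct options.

R is reflexive: each world relates to itself.
R is not symmetric: 0 R 1 but not 1 R 0.
R is not transitive: 0 R 1 and 1 R 2 but not 0 R 2.
R is not euclidean: 0 R 1 and 0 R 0 but not 1 R 0.
R is serial: every world has an R-successor.
(A) [R]q → ⟨R⟩q is axiom D; it is valid on a frame exactly when R is serial. R is serial, so valid.
(B) q → ⟨R⟩q is the dual of axiom T; it is valid on a frame exactly when R is reflexive. R is reflexive, so valid.
(C) axiom 5: valid iff R is euclidean. R is not euclidean — not valid.
(D) [R]q → [R][R]q is axiom 4; it is valid on a frame exactly when R is transitive. R is not transitive, so not valid.
(E) q → [R]⟨R⟩q (axiom B) characterises the symmetric frames. R is not symmetric — not valid.

A, B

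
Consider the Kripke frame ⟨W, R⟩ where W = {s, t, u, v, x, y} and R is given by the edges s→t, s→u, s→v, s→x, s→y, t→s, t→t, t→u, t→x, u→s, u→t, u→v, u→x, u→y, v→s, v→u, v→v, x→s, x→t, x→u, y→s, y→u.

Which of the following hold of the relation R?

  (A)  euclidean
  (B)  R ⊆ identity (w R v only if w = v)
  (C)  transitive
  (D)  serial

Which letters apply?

D

(A) not euclidean: s R t and s R v but not t R v.
(B) not ⊆ identity: s R t with s ≠ t.
(C) not transitive: s R t and t R s but not s R s.
(D) serial: every world has an R-successor.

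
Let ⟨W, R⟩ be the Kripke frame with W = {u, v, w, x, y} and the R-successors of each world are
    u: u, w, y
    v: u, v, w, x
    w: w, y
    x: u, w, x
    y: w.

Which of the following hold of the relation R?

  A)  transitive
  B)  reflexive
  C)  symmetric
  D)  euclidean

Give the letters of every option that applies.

none

(A) not transitive: v R u and u R y but not v R y.
(B) not reflexive: not y R y.
(C) not symmetric: u R w but not w R u.
(D) not euclidean: u R w and u R u but not w R u.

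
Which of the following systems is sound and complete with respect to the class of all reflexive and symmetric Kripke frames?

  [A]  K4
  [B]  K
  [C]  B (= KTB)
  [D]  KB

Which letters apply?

C

(A) K4 is determined by the class of transitive frames.
(B) K is determined by the class of arbitrary frames.
(C) B (= KTB) is determined by exactly this class.
(D) KB is determined by the class of symmetric frames.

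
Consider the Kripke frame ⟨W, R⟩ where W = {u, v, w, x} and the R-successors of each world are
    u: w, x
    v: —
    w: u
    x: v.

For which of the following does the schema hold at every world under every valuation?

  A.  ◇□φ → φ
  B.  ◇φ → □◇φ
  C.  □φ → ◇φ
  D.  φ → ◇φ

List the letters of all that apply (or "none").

none

R is not reflexive: not u R u.
R is not symmetric: u R x but not x R u.
R is not euclidean: u R w and u R x but not w R x.
R is not serial: v has no R-successor.
(A) ◇□φ → φ is the dual of axiom B, which corresponds to symmetry. R is not symmetric — not valid.
(B) ◇φ → □◇φ is axiom 5; it is valid on a frame exactly when R is euclidean. R is not euclidean, so not valid.
(C) □φ → ◇φ is axiom D; it is valid on a frame exactly when R is serial. R is not serial, so not valid.
(D) φ → ◇φ is the dual of axiom T, which corresponds to reflexivity. R is not reflexive — not valid.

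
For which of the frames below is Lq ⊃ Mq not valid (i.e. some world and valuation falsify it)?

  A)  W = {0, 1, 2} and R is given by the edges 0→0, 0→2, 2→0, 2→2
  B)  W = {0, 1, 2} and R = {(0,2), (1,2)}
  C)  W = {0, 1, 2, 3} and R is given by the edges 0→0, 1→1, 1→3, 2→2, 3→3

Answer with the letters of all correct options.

A, B

The schema Lq ⊃ Mq is axiom D; it is valid on a frame iff R is serial.
(A) R is not serial (1 has no R-successor), so the schema fails here.
(B) R is not serial (2 has no R-successor), so the schema fails here.
(C) R is serial (every world has an R-successor), so the schema is valid here.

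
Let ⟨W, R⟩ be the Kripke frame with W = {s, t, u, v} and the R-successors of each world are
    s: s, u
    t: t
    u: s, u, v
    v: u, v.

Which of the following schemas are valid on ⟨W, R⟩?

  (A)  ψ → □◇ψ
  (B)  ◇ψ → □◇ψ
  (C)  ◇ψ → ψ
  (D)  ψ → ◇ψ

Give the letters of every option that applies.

R is reflexive: each world relates to itself.
R is symmetric: every R-edge is matched by its reverse.
R is not euclidean: u R s and u R v but not s R v.
R is not a subset of the identity: s R u with s ≠ u.
(A) ψ → □◇ψ is axiom B; it is valid on a frame exactly when R is symmetric. R is symmetric, so valid.
(B) ◇ψ → □◇ψ is axiom 5; it is valid on a frame exactly when R is euclidean. R is not euclidean, so not valid.
(C) ◇ψ → ψ (the converse of T) corresponds to R being a subset of the identity. Here R ⊄ identity, so not valid.
(D) the dual of axiom T: valid iff R is reflexive. R is reflexive — valid.

A, D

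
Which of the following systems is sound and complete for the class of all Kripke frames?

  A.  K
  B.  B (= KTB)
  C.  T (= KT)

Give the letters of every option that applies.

A

(A) K is determined by exactly this class.
(B) B (= KTB) is determined by the class of reflexive and symmetric frames.
(C) T (= KT) is determined by the class of reflexive frames.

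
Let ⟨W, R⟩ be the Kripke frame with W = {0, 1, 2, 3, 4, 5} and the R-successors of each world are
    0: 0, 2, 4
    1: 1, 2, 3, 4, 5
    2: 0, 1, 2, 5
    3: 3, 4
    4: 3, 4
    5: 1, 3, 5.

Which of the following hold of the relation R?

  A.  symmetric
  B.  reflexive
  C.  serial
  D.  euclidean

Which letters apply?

B, C

(A) not symmetric: 0 R 4 but not 4 R 0.
(B) reflexive: each world relates to itself.
(C) serial: every world has an R-successor.
(D) not euclidean: 0 R 2 and 0 R 4 but not 2 R 4.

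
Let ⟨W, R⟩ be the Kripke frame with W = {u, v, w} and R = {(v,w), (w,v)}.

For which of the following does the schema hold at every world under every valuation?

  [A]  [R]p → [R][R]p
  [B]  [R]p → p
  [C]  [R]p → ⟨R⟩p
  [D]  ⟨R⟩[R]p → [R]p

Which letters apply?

none

R is not reflexive: not u R u.
R is not transitive: v R w and w R v but not v R v.
R is not euclidean: v R w and v R w but not w R w.
R is not serial: u has no R-successor.
(A) [R]p → [R][R]p is axiom 4, which corresponds to transitivity. R is not transitive — not valid.
(B) [R]p → p (axiom T) characterises the reflexive frames. R is not reflexive — not valid.
(C) axiom D: valid iff R is serial. R is not serial — not valid.
(D) ⟨R⟩[R]p → [R]p is the dual of axiom 5, which corresponds to the euclidean property. R is not euclidean — not valid.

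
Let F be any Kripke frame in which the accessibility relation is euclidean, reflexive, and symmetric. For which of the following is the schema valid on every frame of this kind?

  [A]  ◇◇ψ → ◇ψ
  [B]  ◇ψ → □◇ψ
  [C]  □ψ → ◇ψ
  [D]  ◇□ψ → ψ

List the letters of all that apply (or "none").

A, B, C, D

A relation that is euclidean, reflexive, and symmetric is also serial and transitive.
(A) ◇◇ψ → ◇ψ is the dual of axiom 4, which corresponds to transitivity. Every such R is transitive — valid.
(B) ◇ψ → □◇ψ is axiom 5; it is valid on a frame exactly when R is euclidean. Every such R is euclidean, so valid.
(C) □ψ → ◇ψ is axiom D; it is valid on a frame exactly when R is serial. Every such R is serial, so valid.
(D) ◇□ψ → ψ is the dual of axiom B; it is valid on a frame exactly when R is symmetric. Every such R is symmetric, so valid.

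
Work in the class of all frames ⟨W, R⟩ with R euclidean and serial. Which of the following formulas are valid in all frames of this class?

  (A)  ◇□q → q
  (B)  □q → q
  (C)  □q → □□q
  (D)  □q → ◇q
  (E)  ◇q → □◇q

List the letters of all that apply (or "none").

(A) ◇□q → q is the dual of axiom B; it is valid on a frame exactly when R is symmetric. Such an R need not be symmetric, so not valid.
(B) □q → q is axiom T, which corresponds to reflexivity. Such an R need not be reflexive — not valid.
(C) □q → □□q is axiom 4, which corresponds to transitivity. Such an R need not be transitive — not valid.
(D) axiom D: valid iff R is serial. Every such R is serial — valid.
(E) ◇q → □◇q (axiom 5) characterises the euclidean frames. Every such R is euclidean — valid.

D, E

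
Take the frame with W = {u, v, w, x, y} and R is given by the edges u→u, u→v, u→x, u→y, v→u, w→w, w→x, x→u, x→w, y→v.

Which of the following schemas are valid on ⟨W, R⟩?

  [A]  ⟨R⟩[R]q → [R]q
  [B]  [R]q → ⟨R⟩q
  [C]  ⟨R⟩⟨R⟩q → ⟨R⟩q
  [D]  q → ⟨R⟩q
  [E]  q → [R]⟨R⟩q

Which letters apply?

B

R is not reflexive: not v R v.
R is not symmetric: u R y but not y R u.
R is not transitive: u R x and x R w but not u R w.
R is not euclidean: u R v and u R x but not v R x.
R is serial: every world has an R-successor.
(A) ⟨R⟩[R]q → [R]q is the dual of axiom 5; it is valid on a frame exactly when R is euclidean. R is not euclidean, so not valid.
(B) axiom D: valid iff R is serial. R is serial — valid.
(C) ⟨R⟩⟨R⟩q → ⟨R⟩q is the dual of axiom 4; it is valid on a frame exactly when R is transitive. R is not transitive, so not valid.
(D) q → ⟨R⟩q is the dual of axiom T, which corresponds to reflexivity. R is not reflexive — not valid.
(E) q → [R]⟨R⟩q is axiom B; it is valid on a frame exactly when R is symmetric. R is not symmetric, so not valid.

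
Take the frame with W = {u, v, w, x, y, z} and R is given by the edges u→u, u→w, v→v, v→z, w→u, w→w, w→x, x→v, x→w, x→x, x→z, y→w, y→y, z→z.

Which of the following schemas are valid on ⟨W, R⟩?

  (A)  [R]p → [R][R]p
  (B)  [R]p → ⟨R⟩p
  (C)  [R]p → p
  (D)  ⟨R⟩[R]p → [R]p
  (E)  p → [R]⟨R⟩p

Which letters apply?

B, C

R is reflexive: each world relates to itself.
R is not symmetric: v R z but not z R v.
R is not transitive: u R w and w R x but not u R x.
R is not euclidean: v R z and v R v but not z R v.
R is serial: every world has an R-successor.
(A) axiom 4: valid iff R is transitive. R is not transitive — not valid.
(B) [R]p → ⟨R⟩p (axiom D) characterises the serial frames. R is serial — valid.
(C) [R]p → p is axiom T, which corresponds to reflexivity. R is reflexive — valid.
(D) ⟨R⟩[R]p → [R]p is the dual of axiom 5, which corresponds to the euclidean property. R is not euclidean — not valid.
(E) p → [R]⟨R⟩p is axiom B; it is valid on a frame exactly when R is symmetric. R is not symmetric, so not valid.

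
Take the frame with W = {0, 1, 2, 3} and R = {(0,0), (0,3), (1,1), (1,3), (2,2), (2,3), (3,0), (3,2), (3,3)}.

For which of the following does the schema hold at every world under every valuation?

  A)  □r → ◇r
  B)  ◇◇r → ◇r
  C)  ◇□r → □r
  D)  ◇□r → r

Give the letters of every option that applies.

A

R is not symmetric: 1 R 3 but not 3 R 1.
R is not transitive: 0 R 3 and 3 R 2 but not 0 R 2.
R is not euclidean: 1 R 3 and 1 R 1 but not 3 R 1.
R is serial: every world has an R-successor.
(A) □r → ◇r is axiom D, which corresponds to seriality. R is serial — valid.
(B) ◇◇r → ◇r is the dual of axiom 4, which corresponds to transitivity. R is not transitive — not valid.
(C) the dual of axiom 5: valid iff R is euclidean. R is not euclidean — not valid.
(D) ◇□r → r is the dual of axiom B, which corresponds to symmetry. R is not symmetric — not valid.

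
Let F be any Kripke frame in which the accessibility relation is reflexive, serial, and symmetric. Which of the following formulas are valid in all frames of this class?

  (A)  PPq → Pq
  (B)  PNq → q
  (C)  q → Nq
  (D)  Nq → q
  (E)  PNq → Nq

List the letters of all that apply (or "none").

B, D

(A) PPq → Pq is the dual of axiom 4; it is valid on a frame exactly when R is transitive. Such an R need not be transitive, so not valid.
(B) the dual of axiom B: valid iff R is symmetric. Every such R is symmetric — valid.
(C) q → Nq is valid only on frames where every R-edge is a self-loop. Such an R need not be a subset of the identity — not valid.
(D) Nq → q is axiom T, which corresponds to reflexivity. Every such R is reflexive — valid.
(E) PNq → Nq is the dual of axiom 5, which corresponds to the euclidean property. Such an R need not be euclidean — not valid.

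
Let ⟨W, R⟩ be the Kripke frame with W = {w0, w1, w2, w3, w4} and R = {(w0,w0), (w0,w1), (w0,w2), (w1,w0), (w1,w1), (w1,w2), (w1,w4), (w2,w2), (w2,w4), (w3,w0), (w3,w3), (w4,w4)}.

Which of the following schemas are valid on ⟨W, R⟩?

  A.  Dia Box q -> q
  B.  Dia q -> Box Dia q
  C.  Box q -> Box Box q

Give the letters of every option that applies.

R is not symmetric: w0 R w2 but not w2 R w0.
R is not transitive: w0 R w1 and w1 R w4 but not w0 R w4.
R is not euclidean: w0 R w2 and w0 R w0 but not w2 R w0.
(A) Dia Box q -> q (the dual of axiom B) characterises the symmetric frames. R is not symmetric — not valid.
(B) Dia q -> Box Dia q (axiom 5) characterises the euclidean frames. R is not euclidean — not valid.
(C) Box q -> Box Box q is axiom 4, which corresponds to transitivity. R is not transitive — not valid.

none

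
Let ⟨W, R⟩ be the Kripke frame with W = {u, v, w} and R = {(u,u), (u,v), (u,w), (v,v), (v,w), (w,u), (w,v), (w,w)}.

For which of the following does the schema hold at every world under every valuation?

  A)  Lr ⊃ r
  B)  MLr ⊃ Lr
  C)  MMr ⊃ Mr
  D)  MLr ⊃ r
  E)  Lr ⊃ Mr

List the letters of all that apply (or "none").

R is reflexive: each world relates to itself.
R is not symmetric: u R v but not v R u.
R is not transitive: v R w and w R u but not v R u.
R is not euclidean: u R v and u R u but not v R u.
R is serial: every world has an R-successor.
(A) Lr ⊃ r is axiom T, which corresponds to reflexivity. R is reflexive — valid.
(B) MLr ⊃ Lr (the dual of axiom 5) characterises the euclidean frames. R is not euclidean — not valid.
(C) MMr ⊃ Mr is the dual of axiom 4; it is valid on a frame exactly when R is transitive. R is not transitive, so not valid.
(D) MLr ⊃ r is the dual of axiom B; it is valid on a frame exactly when R is symmetric. R is not symmetric, so not valid.
(E) Lr ⊃ Mr (axiom D) characterises the serial frames. R is serial — valid.

A, E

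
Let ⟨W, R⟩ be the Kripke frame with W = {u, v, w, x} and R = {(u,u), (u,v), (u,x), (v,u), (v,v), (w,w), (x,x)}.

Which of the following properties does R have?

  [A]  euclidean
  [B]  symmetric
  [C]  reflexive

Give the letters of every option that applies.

C

(A) not euclidean: u R v and u R x but not v R x.
(B) not symmetric: u R x but not x R u.
(C) reflexive: each world relates to itself.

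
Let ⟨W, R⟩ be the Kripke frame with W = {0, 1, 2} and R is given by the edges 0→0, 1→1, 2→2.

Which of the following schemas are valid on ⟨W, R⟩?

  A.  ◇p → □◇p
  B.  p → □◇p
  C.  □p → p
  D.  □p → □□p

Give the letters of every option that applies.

R is reflexive: each world relates to itself.
R is symmetric: every R-edge is matched by its reverse.
R is transitive: R is closed under composition.
R is euclidean: any two R-successors of the same world are R-related.
(A) axiom 5: valid iff R is euclidean. R is euclidean — valid.
(B) p → □◇p (axiom B) characterises the symmetric frames. R is symmetric — valid.
(C) □p → p (axiom T) characterises the reflexive frames. R is reflexive — valid.
(D) axiom 4: valid iff R is transitive. R is transitive — valid.

A, B, C, D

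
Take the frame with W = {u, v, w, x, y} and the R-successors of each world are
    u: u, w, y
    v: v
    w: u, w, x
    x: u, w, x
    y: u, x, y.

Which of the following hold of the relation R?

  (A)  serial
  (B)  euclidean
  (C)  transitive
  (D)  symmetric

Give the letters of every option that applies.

(A) serial: every world has an R-successor.
(B) not euclidean: u R w and u R y but not w R y.
(C) not transitive: u R w and w R x but not u R x.
(D) not symmetric: x R u but not u R x.

A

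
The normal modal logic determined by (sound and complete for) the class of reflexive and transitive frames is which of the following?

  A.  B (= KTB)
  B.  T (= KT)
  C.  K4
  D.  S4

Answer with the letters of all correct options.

D

(A) B (= KTB) is determined by the class of reflexive and symmetric frames.
(B) T (= KT) is determined by the class of reflexive frames.
(C) K4 is determined by the class of transitive frames.
(D) S4 is determined by exactly this class.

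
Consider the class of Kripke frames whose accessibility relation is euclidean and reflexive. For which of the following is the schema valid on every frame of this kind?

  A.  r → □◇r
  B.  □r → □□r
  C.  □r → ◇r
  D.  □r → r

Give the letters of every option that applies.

A reflexive euclidean relation is also symmetric (from wRw and wRv the euclidean condition gives vRw) and hence transitive; it is an equivalence relation.
(A) r → □◇r is axiom B; it is valid on a frame exactly when R is symmetric. Every such R is symmetric, so valid.
(B) axiom 4: valid iff R is transitive. Every such R is transitive — valid.
(C) □r → ◇r is axiom D; it is valid on a frame exactly when R is serial. Every such R is serial, so valid.
(D) □r → r is axiom T; it is valid on a frame exactly when R is reflexive. Every such R is reflexive, so valid.

A, B, C, D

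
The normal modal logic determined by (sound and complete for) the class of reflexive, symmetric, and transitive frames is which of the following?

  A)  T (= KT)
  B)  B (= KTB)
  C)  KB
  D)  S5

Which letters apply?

(A) T (= KT) is determined by the class of reflexive frames.
(B) B (= KTB) is determined by the class of reflexive and symmetric frames.
(C) KB is determined by the class of symmetric frames.
(D) S5 is determined by exactly this class.

D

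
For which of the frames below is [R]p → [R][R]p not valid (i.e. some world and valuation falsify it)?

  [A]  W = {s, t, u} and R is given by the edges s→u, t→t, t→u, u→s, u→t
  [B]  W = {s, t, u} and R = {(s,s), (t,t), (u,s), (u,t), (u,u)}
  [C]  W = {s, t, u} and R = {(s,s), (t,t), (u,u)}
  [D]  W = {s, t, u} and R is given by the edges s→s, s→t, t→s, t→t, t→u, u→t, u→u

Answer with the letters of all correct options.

The schema [R]p → [R][R]p is axiom 4; it is valid on a frame iff R is transitive.
(A) R is not transitive (s R u and u R s but not s R s), so the schema fails here.
(B) R is transitive (R is closed under composition), so the schema is valid here.
(C) R is transitive (R is closed under composition), so the schema is valid here.
(D) R is not transitive (s R t and t R u but not s R u), so the schema fails here.

A, D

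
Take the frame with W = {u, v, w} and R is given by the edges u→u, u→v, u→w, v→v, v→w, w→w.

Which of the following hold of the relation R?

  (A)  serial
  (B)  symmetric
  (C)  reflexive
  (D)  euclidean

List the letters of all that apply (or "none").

A, C

(A) serial: every world has an R-successor.
(B) not symmetric: u R v but not v R u.
(C) reflexive: each world relates to itself.
(D) not euclidean: u R v and u R u but not v R u.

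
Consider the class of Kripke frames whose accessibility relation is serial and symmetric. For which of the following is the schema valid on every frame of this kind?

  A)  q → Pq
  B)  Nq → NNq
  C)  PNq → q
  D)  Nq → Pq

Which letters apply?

C, D

(A) the dual of axiom T: valid iff R is reflexive. Such an R need not be reflexive — not valid.
(B) Nq → NNq is axiom 4, which corresponds to transitivity. Such an R need not be transitive — not valid.
(C) PNq → q is the dual of axiom B; it is valid on a frame exactly when R is symmetric. Every such R is symmetric, so valid.
(D) axiom D: valid iff R is serial. Every such R is serial — valid.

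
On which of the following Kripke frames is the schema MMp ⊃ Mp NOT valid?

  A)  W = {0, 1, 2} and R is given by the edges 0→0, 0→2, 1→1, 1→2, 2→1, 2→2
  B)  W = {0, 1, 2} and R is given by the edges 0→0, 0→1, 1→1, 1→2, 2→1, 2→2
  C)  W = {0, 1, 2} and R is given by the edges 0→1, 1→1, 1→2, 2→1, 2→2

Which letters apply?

The schema MMp ⊃ Mp is the dual of axiom 4; it is valid on a frame iff R is transitive.
(A) R is not transitive (0 R 2 and 2 R 1 but not 0 R 1), so the schema fails here.
(B) R is not transitive (0 R 1 and 1 R 2 but not 0 R 2), so the schema fails here.
(C) R is not transitive (0 R 1 and 1 R 2 but not 0 R 2), so the schema fails here.

A, B, C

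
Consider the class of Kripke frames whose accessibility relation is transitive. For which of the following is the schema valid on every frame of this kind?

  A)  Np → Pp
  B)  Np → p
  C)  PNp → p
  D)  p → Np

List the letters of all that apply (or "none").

(A) Np → Pp is axiom D; it is valid on a frame exactly when R is serial. Such an R need not be serial, so not valid.
(B) Np → p (axiom T) characterises the reflexive frames. Such an R need not be reflexive — not valid.
(C) the dual of axiom B: valid iff R is symmetric. Such an R need not be symmetric — not valid.
(D) p → Np is valid only on frames where every R-edge is a self-loop. Such an R need not be a subset of the identity — not valid.

none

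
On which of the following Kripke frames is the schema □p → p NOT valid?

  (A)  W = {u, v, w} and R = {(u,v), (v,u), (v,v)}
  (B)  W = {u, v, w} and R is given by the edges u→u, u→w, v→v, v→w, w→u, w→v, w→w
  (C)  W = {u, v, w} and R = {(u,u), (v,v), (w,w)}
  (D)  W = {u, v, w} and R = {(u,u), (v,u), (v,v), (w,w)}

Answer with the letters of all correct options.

The schema □p → p is axiom T; it is valid on a frame iff R is reflexive.
(A) R is not reflexive (not u R u), so the schema fails here.
(B) R is reflexive (each world relates to itself), so the schema is valid here.
(C) R is reflexive (each world relates to itself), so the schema is valid here.
(D) R is reflexive (each world relates to itself), so the schema is valid here.

A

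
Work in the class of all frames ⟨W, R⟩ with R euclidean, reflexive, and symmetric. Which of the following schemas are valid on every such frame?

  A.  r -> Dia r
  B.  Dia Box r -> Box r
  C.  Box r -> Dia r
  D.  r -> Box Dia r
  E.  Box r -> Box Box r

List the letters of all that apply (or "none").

A, B, C, D, E

A relation that is euclidean, reflexive, and symmetric is also serial and transitive.
(A) r -> Dia r (the dual of axiom T) characterises the reflexive frames. Every such R is reflexive — valid.
(B) the dual of axiom 5: valid iff R is euclidean. Every such R is euclidean — valid.
(C) axiom D: valid iff R is serial. Every such R is serial — valid.
(D) r -> Box Dia r is axiom B; it is valid on a frame exactly when R is symmetric. Every such R is symmetric, so valid.
(E) axiom 4: valid iff R is transitive. Every such R is transitive — valid.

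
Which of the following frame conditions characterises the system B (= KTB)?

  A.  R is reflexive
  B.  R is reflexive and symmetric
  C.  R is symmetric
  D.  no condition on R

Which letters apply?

B

(A) this class determines T (= KT), not B (= KTB).
(B) B (= KTB) is sound and complete for exactly this class.
(C) this class determines KB, not B (= KTB).
(D) this class determines K, not B (= KTB).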